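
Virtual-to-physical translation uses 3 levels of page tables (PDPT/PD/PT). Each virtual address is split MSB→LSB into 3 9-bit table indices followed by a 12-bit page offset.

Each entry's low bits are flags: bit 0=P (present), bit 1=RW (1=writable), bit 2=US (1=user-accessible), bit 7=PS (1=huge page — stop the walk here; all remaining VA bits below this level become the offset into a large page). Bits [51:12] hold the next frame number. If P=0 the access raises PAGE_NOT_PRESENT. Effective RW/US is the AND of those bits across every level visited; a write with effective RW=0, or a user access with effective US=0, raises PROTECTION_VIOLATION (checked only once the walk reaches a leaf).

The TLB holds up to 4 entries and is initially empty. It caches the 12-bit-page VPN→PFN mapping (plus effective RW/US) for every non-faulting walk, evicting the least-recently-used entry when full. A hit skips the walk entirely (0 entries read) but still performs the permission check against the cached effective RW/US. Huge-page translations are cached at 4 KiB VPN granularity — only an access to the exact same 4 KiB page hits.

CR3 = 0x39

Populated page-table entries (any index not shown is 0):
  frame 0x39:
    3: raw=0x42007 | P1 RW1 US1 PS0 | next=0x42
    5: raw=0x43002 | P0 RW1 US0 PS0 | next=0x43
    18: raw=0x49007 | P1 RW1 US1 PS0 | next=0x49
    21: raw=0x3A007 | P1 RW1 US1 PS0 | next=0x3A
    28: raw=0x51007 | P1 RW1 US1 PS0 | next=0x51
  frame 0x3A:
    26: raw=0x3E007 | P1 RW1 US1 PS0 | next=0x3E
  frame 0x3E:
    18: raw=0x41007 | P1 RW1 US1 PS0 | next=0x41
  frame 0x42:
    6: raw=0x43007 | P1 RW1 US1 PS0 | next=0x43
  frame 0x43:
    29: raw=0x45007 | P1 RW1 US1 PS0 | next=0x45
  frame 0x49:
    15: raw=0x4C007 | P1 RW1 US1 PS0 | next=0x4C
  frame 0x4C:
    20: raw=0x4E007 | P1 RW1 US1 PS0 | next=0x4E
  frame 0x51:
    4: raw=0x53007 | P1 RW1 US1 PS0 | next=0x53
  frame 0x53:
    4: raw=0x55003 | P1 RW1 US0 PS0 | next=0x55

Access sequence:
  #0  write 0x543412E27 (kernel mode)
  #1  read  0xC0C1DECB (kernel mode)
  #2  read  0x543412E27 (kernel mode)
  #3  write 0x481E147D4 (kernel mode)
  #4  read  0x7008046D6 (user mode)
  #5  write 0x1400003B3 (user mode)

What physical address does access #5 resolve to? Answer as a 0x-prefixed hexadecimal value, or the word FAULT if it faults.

Per-access translation:
#0 VA=0x543412E27 (w,kernel):
  L0 @0x39[21] → 0x3A007  P=1,RW=1,US=1,PS=0
  L1 @0x3A[26] → 0x3E007  P=1,RW=1,US=1,PS=0
  L2 @0x3E[18] → 0x41007  P=1,RW=1,US=1,PS=0
  ⇒ phys 0x41E27  [3 reads]
#1 VA=0xC0C1DECB (r,kernel):
  L0 @0x39[3] → 0x42007  P=1,RW=1,US=1,PS=0
  L1 @0x42[6] → 0x43007  P=1,RW=1,US=1,PS=0
  L2 @0x43[29] → 0x45007  P=1,RW=1,US=1,PS=0
  ⇒ phys 0x45ECB  [3 reads]
#2 VA=0x543412E27 (r,kernel):
  TLB hit vpn=0x543412 → PA=0x41E27
#3 VA=0x481E147D4 (w,kernel):
  L0 @0x39[18] → 0x49007  P=1,RW=1,US=1,PS=0
  L1 @0x49[15] → 0x4C007  P=1,RW=1,US=1,PS=0
  L2 @0x4C[20] → 0x4E007  P=1,RW=1,US=1,PS=0
  ⇒ phys 0x4E7D4  [3 reads]
#4 VA=0x7008046D6 (r,user):
  L0 @0x39[28] → 0x51007  P=1,RW=1,US=1,PS=0
  L1 @0x51[4] → 0x53007  P=1,RW=1,US=1,PS=0
  L2 @0x53[4] → 0x55003  P=1,RW=1,US=0,PS=0
  ✗ PROTECTION_VIOLATION  [3 reads]
#5 VA=0x1400003B3 (w,user):
  L0 @0x39[5] → 0x43002  P=0,RW=1,US=0,PS=0
  ✗ PAGE_NOT_PRESENT  [1 reads]

Access #5 PA: FAULT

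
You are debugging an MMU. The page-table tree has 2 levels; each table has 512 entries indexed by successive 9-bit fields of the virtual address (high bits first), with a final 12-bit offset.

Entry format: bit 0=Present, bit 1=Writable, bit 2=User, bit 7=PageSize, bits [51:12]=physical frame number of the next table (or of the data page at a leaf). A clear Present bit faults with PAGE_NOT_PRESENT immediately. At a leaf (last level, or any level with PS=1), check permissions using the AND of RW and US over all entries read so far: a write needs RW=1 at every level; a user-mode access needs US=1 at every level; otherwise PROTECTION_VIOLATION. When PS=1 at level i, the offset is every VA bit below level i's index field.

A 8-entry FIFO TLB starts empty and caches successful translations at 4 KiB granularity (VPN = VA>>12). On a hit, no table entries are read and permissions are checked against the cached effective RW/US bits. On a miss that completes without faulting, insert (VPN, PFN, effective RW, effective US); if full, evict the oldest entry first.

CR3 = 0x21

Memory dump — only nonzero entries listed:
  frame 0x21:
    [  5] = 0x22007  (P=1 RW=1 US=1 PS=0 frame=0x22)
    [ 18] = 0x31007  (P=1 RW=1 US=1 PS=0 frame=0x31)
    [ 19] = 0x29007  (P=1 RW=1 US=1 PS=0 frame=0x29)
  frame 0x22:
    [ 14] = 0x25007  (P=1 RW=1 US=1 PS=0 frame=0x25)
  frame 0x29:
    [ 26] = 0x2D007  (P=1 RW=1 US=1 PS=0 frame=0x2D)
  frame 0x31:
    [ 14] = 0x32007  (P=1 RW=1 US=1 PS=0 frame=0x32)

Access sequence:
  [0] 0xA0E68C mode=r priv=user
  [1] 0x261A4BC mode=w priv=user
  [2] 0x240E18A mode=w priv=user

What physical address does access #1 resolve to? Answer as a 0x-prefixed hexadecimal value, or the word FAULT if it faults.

Trace:
#0 VA=0xA0E68C (r,user):
  L0 @0x21[5] → 0x22007  P=1,RW=1,US=1,PS=0
  L1 @0x22[14] → 0x25007  P=1,RW=1,US=1,PS=0
  ⇒ phys 0x2568C  [2 reads]
#1 VA=0x261A4BC (w,user):
  L0 @0x21[19] → 0x29007  P=1,RW=1,US=1,PS=0
  L1 @0x29[26] → 0x2D007  P=1,RW=1,US=1,PS=0
  ⇒ phys 0x2D4BC  [2 reads]
#2 VA=0x240E18A (w,user):
  L0 @0x21[18] → 0x31007  P=1,RW=1,US=1,PS=0
  L1 @0x31[14] → 0x32007  P=1,RW=1,US=1,PS=0
  ⇒ phys 0x3218A  [2 reads]

Access #1 PA: 0x2D4BC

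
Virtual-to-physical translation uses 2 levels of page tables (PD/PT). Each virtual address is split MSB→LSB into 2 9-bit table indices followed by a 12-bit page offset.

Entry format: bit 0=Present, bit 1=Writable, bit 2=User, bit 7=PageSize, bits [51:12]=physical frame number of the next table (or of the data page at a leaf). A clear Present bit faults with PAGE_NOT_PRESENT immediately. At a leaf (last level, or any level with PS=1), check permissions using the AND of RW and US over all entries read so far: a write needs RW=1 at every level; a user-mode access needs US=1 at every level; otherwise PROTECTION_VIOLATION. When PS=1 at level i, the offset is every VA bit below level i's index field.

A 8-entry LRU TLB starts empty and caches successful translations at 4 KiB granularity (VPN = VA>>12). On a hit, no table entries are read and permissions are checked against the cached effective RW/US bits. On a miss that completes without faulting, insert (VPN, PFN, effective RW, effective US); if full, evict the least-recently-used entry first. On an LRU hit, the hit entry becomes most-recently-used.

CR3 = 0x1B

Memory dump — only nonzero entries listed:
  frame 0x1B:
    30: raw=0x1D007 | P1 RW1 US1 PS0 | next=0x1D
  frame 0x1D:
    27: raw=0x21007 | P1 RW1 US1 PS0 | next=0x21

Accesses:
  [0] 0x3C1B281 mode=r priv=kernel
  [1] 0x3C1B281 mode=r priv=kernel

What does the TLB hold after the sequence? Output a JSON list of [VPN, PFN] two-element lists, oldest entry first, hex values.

Trace:
#0 VA=0x3C1B281 (r,kernel):
  lvl0: tbl 0x1B, slot 30 ⇒ 0x1D007 (P1/RW1/US1/PS0)
  lvl1: tbl 0x1D, slot 27 ⇒ 0x21007 (P1/RW1/US1/PS0)
  ✓ 0x21281  — 2 lookups
#1 VA=0x3C1B281 (r,kernel):
  TLB hit vpn=0x3C1B → PA=0x21281

TLB: [["0x3C1B", "0x21"]]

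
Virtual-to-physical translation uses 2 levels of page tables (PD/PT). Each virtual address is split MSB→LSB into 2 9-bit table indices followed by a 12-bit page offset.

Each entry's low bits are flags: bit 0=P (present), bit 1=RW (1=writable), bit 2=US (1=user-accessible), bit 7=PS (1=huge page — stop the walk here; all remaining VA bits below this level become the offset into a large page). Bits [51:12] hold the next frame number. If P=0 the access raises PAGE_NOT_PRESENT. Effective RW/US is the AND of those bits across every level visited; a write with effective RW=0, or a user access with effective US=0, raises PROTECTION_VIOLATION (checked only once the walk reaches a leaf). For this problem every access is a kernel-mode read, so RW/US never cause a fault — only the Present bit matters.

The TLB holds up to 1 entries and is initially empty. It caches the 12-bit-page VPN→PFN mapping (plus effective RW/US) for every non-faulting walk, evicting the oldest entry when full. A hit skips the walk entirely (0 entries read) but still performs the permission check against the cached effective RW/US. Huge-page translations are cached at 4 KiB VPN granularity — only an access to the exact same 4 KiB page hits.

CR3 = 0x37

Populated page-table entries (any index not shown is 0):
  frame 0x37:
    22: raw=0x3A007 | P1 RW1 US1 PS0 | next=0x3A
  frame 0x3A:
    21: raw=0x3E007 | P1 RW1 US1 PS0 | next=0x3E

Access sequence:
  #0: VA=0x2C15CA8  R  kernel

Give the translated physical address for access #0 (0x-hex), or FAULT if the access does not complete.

Walk each access:
#0 VA=0x2C15CA8 (r,kernel):
  [0] read 0x37 idx=22: raw=0x3A007 flags P=1 W=1 U=1 S=0
  [1] read 0x3A idx=21: raw=0x3E007 flags P=1 W=1 U=1 S=0
  → PA=0x3ECA8  (2 entries read)

Access #0 PA: 0x3ECA8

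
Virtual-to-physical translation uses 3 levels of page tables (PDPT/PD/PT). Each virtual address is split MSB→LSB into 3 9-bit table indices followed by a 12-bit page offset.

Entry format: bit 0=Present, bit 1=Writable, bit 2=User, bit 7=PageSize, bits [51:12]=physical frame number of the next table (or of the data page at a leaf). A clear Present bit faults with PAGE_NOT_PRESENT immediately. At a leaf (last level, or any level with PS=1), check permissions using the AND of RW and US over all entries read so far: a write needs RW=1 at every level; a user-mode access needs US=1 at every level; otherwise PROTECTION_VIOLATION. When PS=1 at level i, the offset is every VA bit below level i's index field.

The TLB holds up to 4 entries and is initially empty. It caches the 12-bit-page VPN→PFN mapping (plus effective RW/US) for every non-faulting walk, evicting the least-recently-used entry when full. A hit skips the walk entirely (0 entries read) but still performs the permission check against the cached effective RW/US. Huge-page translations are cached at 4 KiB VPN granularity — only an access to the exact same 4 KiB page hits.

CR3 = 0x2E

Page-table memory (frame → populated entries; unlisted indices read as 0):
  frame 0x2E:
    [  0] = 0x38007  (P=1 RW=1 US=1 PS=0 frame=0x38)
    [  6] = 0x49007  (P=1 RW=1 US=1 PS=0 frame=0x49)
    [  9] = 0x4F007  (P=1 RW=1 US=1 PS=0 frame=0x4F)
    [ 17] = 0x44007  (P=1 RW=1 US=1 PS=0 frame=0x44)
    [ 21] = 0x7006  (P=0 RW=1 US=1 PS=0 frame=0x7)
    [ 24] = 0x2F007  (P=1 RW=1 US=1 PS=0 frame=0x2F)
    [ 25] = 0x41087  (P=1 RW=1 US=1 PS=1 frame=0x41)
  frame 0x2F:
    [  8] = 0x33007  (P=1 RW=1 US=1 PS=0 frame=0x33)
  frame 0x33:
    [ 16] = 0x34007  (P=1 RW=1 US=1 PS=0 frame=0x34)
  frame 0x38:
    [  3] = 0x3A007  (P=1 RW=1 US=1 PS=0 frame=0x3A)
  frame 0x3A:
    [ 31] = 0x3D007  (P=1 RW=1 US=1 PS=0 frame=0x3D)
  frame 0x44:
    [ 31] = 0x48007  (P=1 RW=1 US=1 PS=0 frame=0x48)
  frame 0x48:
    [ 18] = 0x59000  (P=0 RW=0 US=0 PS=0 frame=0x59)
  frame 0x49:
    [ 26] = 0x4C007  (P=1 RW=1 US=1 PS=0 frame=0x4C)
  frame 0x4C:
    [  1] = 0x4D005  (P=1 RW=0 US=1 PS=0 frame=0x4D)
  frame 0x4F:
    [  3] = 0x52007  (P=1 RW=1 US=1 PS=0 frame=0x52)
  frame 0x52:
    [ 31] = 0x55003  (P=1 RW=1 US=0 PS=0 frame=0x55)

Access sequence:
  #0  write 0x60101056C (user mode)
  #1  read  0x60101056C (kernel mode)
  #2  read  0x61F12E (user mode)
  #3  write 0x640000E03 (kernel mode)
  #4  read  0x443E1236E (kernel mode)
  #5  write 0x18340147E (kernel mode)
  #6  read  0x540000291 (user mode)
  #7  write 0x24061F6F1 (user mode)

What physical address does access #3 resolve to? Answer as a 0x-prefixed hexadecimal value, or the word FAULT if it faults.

Walk each access:
#0 VA=0x60101056C (w,user):
  lvl0: tbl 0x2E, slot 24 ⇒ 0x2F007 (P1/RW1/US1/PS0)
  lvl1: tbl 0x2F, slot 8 ⇒ 0x33007 (P1/RW1/US1/PS0)
  lvl2: tbl 0x33, slot 16 ⇒ 0x34007 (P1/RW1/US1/PS0)
  ✓ 0x3456C  — 3 lookups
#1 VA=0x60101056C (r,kernel):
  TLB hit vpn=0x601010 → PA=0x3456C
#2 VA=0x61F12E (r,user):
  lvl0: tbl 0x2E, slot 0 ⇒ 0x38007 (P1/RW1/US1/PS0)
  lvl1: tbl 0x38, slot 3 ⇒ 0x3A007 (P1/RW1/US1/PS0)
  lvl2: tbl 0x3A, slot 31 ⇒ 0x3D007 (P1/RW1/US1/PS0)
  ✓ 0x3D12E  — 3 lookups
#3 VA=0x640000E03 (w,kernel):
  lvl0: tbl 0x2E, slot 25 ⇒ 0x41087 (P1/RW1/US1/PS1)
  ✓ 0x41E03 (huge @L0)  — 1 lookups
#4 VA=0x443E1236E (r,kernel):
  lvl0: tbl 0x2E, slot 17 ⇒ 0x44007 (P1/RW1/US1/PS0)
  lvl1: tbl 0x44, slot 31 ⇒ 0x48007 (P1/RW1/US1/PS0)
  lvl2: tbl 0x48, slot 18 ⇒ 0x59000 (P0/RW0/US0/PS0)
  ⇒ fault: PAGE_NOT_PRESENT  — 3 lookups
#5 VA=0x18340147E (w,kernel):
  lvl0: tbl 0x2E, slot 6 ⇒ 0x49007 (P1/RW1/US1/PS0)
  lvl1: tbl 0x49, slot 26 ⇒ 0x4C007 (P1/RW1/US1/PS0)
  lvl2: tbl 0x4C, slot 1 ⇒ 0x4D005 (P1/RW0/US1/PS0)
  ⇒ fault: PROTECTION_VIOLATION  — 3 lookups
#6 VA=0x540000291 (r,user):
  lvl0: tbl 0x2E, slot 21 ⇒ 0x7006 (P0/RW1/US1/PS0)
  ⇒ fault: PAGE_NOT_PRESENT  — 1 lookups
#7 VA=0x24061F6F1 (w,user):
  lvl0: tbl 0x2E, slot 9 ⇒ 0x4F007 (P1/RW1/US1/PS0)
  lvl1: tbl 0x4F, slot 3 ⇒ 0x52007 (P1/RW1/US1/PS0)
  lvl2: tbl 0x52, slot 31 ⇒ 0x55003 (P1/RW1/US0/PS0)
  ⇒ fault: PROTECTION_VIOLATION  — 3 lookups

Access #3 PA: 0x41E03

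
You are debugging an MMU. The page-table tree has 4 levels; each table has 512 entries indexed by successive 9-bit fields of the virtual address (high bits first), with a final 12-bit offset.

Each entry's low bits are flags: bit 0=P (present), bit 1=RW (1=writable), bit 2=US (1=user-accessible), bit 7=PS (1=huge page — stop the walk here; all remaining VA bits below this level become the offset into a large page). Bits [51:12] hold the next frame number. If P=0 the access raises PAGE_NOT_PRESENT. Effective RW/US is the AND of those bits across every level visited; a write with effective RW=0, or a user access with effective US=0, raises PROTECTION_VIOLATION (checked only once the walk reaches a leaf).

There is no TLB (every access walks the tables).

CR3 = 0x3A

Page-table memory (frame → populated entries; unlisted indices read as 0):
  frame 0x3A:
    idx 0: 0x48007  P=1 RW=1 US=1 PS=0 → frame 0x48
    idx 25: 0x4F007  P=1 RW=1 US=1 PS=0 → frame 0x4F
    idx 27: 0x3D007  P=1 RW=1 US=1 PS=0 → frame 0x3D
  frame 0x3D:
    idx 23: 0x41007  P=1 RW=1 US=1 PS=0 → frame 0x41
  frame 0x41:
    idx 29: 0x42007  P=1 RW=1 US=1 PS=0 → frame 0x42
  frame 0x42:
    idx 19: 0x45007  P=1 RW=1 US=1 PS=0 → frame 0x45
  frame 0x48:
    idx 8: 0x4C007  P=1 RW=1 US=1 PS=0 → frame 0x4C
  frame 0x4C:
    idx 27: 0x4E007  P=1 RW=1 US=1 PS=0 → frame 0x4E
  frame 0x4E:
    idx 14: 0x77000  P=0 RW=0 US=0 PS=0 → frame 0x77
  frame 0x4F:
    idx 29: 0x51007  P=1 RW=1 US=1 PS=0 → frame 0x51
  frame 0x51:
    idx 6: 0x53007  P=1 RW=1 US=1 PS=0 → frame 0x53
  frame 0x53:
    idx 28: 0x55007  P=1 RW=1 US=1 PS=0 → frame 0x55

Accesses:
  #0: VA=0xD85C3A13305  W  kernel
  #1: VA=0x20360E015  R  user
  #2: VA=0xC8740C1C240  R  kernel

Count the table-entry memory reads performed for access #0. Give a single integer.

Trace:
#0 VA=0xD85C3A13305 (w,kernel):
  [0] read 0x3A idx=27: raw=0x3D007 flags P=1 W=1 U=1 S=0
  [1] read 0x3D idx=23: raw=0x41007 flags P=1 W=1 U=1 S=0
  [2] read 0x41 idx=29: raw=0x42007 flags P=1 W=1 U=1 S=0
  [3] read 0x42 idx=19: raw=0x45007 flags P=1 W=1 U=1 S=0
  ⇒ phys 0x45305  [4 reads]
#1 VA=0x20360E015 (r,user):
  [0] read 0x3A idx=0: raw=0x48007 flags P=1 W=1 U=1 S=0
  [1] read 0x48 idx=8: raw=0x4C007 flags P=1 W=1 U=1 S=0
  [2] read 0x4C idx=27: raw=0x4E007 flags P=1 W=1 U=1 S=0
  [3] read 0x4E idx=14: raw=0x77000 flags P=0 W=0 U=0 S=0
  → PAGE_NOT_PRESENT  (4 entries read)
#2 VA=0xC8740C1C240 (r,kernel):
  [0] read 0x3A idx=25: raw=0x4F007 flags P=1 W=1 U=1 S=0
  [1] read 0x4F idx=29: raw=0x51007 flags P=1 W=1 U=1 S=0
  [2] read 0x51 idx=6: raw=0x53007 flags P=1 W=1 U=1 S=0
  [3] read 0x53 idx=28: raw=0x55007 flags P=1 W=1 U=1 S=0
  ⇒ phys 0x55240  [4 reads]

Entries read for #0: 4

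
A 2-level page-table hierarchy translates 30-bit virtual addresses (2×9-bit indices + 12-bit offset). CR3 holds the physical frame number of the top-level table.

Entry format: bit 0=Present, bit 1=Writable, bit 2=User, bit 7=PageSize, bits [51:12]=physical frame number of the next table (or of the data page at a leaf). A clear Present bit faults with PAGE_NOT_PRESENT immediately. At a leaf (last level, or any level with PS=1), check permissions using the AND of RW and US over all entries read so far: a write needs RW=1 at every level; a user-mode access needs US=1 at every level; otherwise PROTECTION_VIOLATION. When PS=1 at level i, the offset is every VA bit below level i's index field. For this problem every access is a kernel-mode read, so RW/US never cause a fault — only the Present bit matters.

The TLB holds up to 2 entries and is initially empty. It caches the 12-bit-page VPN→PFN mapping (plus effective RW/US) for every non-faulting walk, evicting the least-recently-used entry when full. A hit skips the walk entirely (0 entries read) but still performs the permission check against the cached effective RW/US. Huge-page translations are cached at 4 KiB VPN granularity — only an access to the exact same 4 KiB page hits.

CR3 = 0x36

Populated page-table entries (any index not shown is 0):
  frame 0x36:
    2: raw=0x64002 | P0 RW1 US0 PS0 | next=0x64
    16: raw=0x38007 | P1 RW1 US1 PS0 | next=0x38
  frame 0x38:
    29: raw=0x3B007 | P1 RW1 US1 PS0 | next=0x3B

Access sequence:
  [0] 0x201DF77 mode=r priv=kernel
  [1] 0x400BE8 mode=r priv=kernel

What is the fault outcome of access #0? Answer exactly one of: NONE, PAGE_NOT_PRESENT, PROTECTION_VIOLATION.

Trace:
#0 VA=0x201DF77 (r,kernel):
  L0: frame=0x36 idx=16 entry=0x38007 [P=1 RW=1 US=1 PS=0]
  L1: frame=0x38 idx=29 entry=0x3B007 [P=1 RW=1 US=1 PS=0]
  → PA=0x3BF77  (2 entries read)
#1 VA=0x400BE8 (r,kernel):
  L0: frame=0x36 idx=2 entry=0x64002 [P=0 RW=1 US=0 PS=0]
  → PAGE_NOT_PRESENT  (1 entries read)

Access #0 fault: NONE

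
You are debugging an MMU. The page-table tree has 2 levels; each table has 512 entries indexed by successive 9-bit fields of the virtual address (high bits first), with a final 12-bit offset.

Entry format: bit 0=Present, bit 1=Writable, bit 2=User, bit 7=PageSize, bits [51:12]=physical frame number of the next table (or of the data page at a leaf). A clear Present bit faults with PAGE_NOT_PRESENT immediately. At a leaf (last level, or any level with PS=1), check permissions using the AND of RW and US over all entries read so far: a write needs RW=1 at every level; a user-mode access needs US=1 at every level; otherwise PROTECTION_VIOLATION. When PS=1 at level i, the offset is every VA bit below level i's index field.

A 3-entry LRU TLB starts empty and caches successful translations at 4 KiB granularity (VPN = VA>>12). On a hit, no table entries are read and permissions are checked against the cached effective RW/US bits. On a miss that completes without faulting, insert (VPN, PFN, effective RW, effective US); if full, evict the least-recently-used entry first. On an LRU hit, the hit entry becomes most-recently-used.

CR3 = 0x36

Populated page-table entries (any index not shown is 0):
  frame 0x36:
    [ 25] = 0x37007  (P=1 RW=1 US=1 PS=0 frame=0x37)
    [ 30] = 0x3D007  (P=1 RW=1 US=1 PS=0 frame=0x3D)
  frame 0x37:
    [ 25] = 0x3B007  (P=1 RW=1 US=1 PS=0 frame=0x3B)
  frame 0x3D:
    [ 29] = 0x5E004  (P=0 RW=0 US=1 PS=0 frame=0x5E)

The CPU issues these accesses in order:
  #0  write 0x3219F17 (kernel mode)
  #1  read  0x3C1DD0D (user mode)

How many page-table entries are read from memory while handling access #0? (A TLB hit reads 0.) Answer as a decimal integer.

Walk each access:
#0 VA=0x3219F17 (w,kernel):
  L0: frame=0x36 idx=25 entry=0x37007 [P=1 RW=1 US=1 PS=0]
  L1: frame=0x37 idx=25 entry=0x3B007 [P=1 RW=1 US=1 PS=0]
  → PA=0x3BF17  (2 entries read)
#1 VA=0x3C1DD0D (r,user):
  L0: frame=0x36 idx=30 entry=0x3D007 [P=1 RW=1 US=1 PS=0]
  L1: frame=0x3D idx=29 entry=0x5E004 [P=0 RW=0 US=1 PS=0]
  ⇒ fault: PAGE_NOT_PRESENT  — 2 lookups

Entries read for #0: 2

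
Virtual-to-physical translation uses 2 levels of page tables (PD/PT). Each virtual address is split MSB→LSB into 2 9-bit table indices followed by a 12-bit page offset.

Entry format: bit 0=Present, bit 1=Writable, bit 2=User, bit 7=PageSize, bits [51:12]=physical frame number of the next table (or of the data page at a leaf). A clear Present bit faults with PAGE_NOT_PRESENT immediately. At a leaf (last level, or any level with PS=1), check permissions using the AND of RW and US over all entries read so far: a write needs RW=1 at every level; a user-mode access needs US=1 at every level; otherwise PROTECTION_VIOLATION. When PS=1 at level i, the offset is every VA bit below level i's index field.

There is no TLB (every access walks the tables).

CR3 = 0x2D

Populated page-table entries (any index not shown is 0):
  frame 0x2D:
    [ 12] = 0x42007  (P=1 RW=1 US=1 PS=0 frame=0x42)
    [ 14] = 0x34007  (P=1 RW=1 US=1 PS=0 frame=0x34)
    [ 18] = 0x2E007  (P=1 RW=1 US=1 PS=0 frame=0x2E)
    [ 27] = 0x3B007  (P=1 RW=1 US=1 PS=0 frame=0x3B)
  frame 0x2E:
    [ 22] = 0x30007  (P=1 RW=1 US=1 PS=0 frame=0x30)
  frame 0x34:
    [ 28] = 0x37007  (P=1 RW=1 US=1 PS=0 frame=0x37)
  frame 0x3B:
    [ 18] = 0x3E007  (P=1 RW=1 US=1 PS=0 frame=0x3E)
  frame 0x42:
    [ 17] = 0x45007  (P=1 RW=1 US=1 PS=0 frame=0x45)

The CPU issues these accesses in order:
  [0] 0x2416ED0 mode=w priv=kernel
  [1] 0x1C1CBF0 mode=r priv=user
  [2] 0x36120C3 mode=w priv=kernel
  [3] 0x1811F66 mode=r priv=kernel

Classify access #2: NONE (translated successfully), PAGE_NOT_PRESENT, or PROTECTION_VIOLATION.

Per-access translation:
#0 VA=0x2416ED0 (w,kernel):
  L0: frame=0x2D idx=18 entry=0x2E007 [P=1 RW=1 US=1 PS=0]
  L1: frame=0x2E idx=22 entry=0x30007 [P=1 RW=1 US=1 PS=0]
  ⇒ phys 0x30ED0  [2 reads]
#1 VA=0x1C1CBF0 (r,user):
  L0: frame=0x2D idx=14 entry=0x34007 [P=1 RW=1 US=1 PS=0]
  L1: frame=0x34 idx=28 entry=0x37007 [P=1 RW=1 US=1 PS=0]
  ⇒ phys 0x37BF0  [2 reads]
#2 VA=0x36120C3 (w,kernel):
  L0: frame=0x2D idx=27 entry=0x3B007 [P=1 RW=1 US=1 PS=0]
  L1: frame=0x3B idx=18 entry=0x3E007 [P=1 RW=1 US=1 PS=0]
  ⇒ phys 0x3E0C3  [2 reads]
#3 VA=0x1811F66 (r,kernel):
  L0: frame=0x2D idx=12 entry=0x42007 [P=1 RW=1 US=1 PS=0]
  L1: frame=0x42 idx=17 entry=0x45007 [P=1 RW=1 US=1 PS=0]
  ⇒ phys 0x45F66  [2 reads]

Access #2 fault: NONE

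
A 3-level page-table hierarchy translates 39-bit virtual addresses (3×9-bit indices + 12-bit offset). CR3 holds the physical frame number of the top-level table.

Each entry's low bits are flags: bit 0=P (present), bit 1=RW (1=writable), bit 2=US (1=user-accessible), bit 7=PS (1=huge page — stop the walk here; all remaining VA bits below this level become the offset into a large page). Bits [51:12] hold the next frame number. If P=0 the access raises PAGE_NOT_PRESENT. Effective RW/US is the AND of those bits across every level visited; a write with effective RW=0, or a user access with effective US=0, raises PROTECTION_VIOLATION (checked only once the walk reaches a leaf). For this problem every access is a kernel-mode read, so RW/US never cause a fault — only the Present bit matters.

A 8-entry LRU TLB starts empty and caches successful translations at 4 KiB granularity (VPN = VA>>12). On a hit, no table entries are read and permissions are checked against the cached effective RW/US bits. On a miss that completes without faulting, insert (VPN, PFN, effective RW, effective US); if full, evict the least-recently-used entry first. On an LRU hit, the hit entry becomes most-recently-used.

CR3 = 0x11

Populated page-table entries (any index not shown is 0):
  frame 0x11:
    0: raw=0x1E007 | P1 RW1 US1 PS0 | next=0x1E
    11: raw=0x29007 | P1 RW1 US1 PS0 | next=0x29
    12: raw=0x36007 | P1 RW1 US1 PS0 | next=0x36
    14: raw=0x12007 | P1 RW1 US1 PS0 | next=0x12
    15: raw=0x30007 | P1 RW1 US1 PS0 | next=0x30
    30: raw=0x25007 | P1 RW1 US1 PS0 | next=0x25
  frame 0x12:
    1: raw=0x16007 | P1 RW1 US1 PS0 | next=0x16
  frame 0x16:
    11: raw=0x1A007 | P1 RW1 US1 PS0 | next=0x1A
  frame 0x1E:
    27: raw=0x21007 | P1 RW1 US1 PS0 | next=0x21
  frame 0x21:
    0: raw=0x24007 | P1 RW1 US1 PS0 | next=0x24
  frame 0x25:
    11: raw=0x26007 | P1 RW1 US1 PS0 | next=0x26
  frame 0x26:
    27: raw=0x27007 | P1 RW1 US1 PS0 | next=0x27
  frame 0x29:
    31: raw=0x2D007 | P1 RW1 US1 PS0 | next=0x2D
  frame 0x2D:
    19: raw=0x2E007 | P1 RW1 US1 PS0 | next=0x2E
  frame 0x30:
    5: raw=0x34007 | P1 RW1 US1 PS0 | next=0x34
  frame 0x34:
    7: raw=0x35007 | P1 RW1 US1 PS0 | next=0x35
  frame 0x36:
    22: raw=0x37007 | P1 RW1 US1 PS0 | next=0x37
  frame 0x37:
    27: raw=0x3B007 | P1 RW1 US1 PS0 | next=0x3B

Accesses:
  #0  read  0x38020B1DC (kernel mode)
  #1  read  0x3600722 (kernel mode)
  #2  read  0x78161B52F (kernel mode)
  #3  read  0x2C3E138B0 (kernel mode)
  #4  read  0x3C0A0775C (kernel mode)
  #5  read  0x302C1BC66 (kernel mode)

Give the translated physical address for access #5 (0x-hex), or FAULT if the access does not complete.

Trace:
#0 VA=0x38020B1DC (r,kernel):
  L0: frame=0x11 idx=14 entry=0x12007 [P=1 RW=1 US=1 PS=0]
  L1: frame=0x12 idx=1 entry=0x16007 [P=1 RW=1 US=1 PS=0]
  L2: frame=0x16 idx=11 entry=0x1A007 [P=1 RW=1 US=1 PS=0]
  → PA=0x1A1DC  (3 entries read)
#1 VA=0x3600722 (r,kernel):
  L0: frame=0x11 idx=0 entry=0x1E007 [P=1 RW=1 US=1 PS=0]
  L1: frame=0x1E idx=27 entry=0x21007 [P=1 RW=1 US=1 PS=0]
  L2: frame=0x21 idx=0 entry=0x24007 [P=1 RW=1 US=1 PS=0]
  → PA=0x24722  (3 entries read)
#2 VA=0x78161B52F (r,kernel):
  L0: frame=0x11 idx=30 entry=0x25007 [P=1 RW=1 US=1 PS=0]
  L1: frame=0x25 idx=11 entry=0x26007 [P=1 RW=1 US=1 PS=0]
  L2: frame=0x26 idx=27 entry=0x27007 [P=1 RW=1 US=1 PS=0]
  → PA=0x2752F  (3 entries read)
#3 VA=0x2C3E138B0 (r,kernel):
  L0: frame=0x11 idx=11 entry=0x29007 [P=1 RW=1 US=1 PS=0]
  L1: frame=0x29 idx=31 entry=0x2D007 [P=1 RW=1 US=1 PS=0]
  L2: frame=0x2D idx=19 entry=0x2E007 [P=1 RW=1 US=1 PS=0]
  → PA=0x2E8B0  (3 entries read)
#4 VA=0x3C0A0775C (r,kernel):
  L0: frame=0x11 idx=15 entry=0x30007 [P=1 RW=1 US=1 PS=0]
  L1: frame=0x30 idx=5 entry=0x34007 [P=1 RW=1 US=1 PS=0]
  L2: frame=0x34 idx=7 entry=0x35007 [P=1 RW=1 US=1 PS=0]
  → PA=0x3575C  (3 entries read)
#5 VA=0x302C1BC66 (r,kernel):
  L0: frame=0x11 idx=12 entry=0x36007 [P=1 RW=1 US=1 PS=0]
  L1: frame=0x36 idx=22 entry=0x37007 [P=1 RW=1 US=1 PS=0]
  L2: frame=0x37 idx=27 entry=0x3B007 [P=1 RW=1 US=1 PS=0]
  → PA=0x3BC66  (3 entries read)

Access #5 PA: 0x3BC66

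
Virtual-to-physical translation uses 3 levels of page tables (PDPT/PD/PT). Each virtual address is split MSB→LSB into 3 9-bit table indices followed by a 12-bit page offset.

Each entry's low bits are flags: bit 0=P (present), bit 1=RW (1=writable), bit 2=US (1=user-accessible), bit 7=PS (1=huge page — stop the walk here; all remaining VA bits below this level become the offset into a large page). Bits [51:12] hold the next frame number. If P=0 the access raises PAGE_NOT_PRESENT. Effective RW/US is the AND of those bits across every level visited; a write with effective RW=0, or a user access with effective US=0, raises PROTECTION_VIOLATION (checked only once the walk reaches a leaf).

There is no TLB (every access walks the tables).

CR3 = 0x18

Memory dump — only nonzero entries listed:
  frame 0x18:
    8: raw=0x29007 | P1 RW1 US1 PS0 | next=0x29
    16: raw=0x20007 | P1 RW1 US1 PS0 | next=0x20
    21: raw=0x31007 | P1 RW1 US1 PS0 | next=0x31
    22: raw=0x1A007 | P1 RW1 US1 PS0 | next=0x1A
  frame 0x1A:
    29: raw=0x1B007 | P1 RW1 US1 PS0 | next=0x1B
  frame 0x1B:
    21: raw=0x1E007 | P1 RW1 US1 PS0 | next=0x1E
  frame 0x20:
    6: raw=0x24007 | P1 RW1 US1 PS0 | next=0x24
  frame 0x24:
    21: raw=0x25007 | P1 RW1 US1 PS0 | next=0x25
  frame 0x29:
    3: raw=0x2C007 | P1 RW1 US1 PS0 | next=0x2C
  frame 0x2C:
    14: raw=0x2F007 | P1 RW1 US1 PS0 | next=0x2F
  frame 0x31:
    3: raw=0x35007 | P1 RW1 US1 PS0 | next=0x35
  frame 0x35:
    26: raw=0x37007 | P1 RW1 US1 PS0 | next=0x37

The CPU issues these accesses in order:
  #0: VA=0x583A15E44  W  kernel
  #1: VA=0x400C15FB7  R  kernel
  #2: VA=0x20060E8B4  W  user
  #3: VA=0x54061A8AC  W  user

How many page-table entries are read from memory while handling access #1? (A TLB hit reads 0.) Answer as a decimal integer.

Trace:
#0 VA=0x583A15E44 (w,kernel):
  [0] read 0x18 idx=22: raw=0x1A007 flags P=1 W=1 U=1 S=0
  [1] read 0x1A idx=29: raw=0x1B007 flags P=1 W=1 U=1 S=0
  [2] read 0x1B idx=21: raw=0x1E007 flags P=1 W=1 U=1 S=0
  → PA=0x1EE44  (3 entries read)
#1 VA=0x400C15FB7 (r,kernel):
  [0] read 0x18 idx=16: raw=0x20007 flags P=1 W=1 U=1 S=0
  [1] read 0x20 idx=6: raw=0x24007 flags P=1 W=1 U=1 S=0
  [2] read 0x24 idx=21: raw=0x25007 flags P=1 W=1 U=1 S=0
  → PA=0x25FB7  (3 entries read)
#2 VA=0x20060E8B4 (w,user):
  [0] read 0x18 idx=8: raw=0x29007 flags P=1 W=1 U=1 S=0
  [1] read 0x29 idx=3: raw=0x2C007 flags P=1 W=1 U=1 S=0
  [2] read 0x2C idx=14: raw=0x2F007 flags P=1 W=1 U=1 S=0
  → PA=0x2F8B4  (3 entries read)
#3 VA=0x54061A8AC (w,user):
  [0] read 0x18 idx=21: raw=0x31007 flags P=1 W=1 U=1 S=0
  [1] read 0x31 idx=3: raw=0x35007 flags P=1 W=1 U=1 S=0
  [2] read 0x35 idx=26: raw=0x37007 flags P=1 W=1 U=1 S=0
  → PA=0x378AC  (3 entries read)

Entries read for #1: 3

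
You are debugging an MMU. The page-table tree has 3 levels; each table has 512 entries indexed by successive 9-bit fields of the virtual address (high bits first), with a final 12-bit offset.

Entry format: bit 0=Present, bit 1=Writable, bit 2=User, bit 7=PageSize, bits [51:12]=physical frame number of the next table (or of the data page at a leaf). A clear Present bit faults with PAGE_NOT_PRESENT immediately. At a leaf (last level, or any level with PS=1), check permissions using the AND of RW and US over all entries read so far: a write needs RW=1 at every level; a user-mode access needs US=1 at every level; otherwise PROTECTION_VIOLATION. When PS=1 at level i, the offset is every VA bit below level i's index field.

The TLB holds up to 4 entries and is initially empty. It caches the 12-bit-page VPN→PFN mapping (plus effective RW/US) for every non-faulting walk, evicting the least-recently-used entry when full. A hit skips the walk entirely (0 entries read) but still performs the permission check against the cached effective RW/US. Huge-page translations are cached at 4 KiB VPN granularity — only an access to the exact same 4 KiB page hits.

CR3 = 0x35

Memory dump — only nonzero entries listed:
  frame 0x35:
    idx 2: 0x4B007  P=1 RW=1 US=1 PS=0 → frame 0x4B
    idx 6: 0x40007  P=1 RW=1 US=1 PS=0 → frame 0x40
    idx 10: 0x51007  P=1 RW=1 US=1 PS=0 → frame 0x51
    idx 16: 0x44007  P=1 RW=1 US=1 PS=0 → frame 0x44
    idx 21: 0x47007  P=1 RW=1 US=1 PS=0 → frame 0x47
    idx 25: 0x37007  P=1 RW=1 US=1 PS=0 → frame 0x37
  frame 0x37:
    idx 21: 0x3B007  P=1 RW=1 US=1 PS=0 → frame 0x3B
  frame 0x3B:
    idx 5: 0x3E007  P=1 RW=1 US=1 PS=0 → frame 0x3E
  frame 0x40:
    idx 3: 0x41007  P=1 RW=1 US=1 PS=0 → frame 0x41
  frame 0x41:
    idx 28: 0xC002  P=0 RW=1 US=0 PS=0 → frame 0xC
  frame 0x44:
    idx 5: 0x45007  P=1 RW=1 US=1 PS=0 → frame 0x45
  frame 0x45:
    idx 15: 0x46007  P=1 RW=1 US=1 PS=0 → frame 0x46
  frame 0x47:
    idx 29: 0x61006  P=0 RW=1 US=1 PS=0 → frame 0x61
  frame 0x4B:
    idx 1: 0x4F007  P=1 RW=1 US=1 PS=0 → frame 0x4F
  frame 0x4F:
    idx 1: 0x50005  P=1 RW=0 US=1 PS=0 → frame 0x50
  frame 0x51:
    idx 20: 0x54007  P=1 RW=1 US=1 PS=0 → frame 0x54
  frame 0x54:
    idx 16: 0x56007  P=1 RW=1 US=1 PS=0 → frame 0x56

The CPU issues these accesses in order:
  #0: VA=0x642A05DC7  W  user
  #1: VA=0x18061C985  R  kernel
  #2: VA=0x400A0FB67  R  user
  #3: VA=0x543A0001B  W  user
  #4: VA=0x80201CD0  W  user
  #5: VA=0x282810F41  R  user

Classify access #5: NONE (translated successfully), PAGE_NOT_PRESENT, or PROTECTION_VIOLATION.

Per-access translation:
#0 VA=0x642A05DC7 (w,user):
  L0 @0x35[25] → 0x37007  P=1,RW=1,US=1,PS=0
  L1 @0x37[21] → 0x3B007  P=1,RW=1,US=1,PS=0
  L2 @0x3B[5] → 0x3E007  P=1,RW=1,US=1,PS=0
  → PA=0x3EDC7  (3 entries read)
#1 VA=0x18061C985 (r,kernel):
  L0 @0x35[6] → 0x40007  P=1,RW=1,US=1,PS=0
  L1 @0x40[3] → 0x41007  P=1,RW=1,US=1,PS=0
  L2 @0x41[28] → 0xC002  P=0,RW=1,US=0,PS=0
  ⇒ fault: PAGE_NOT_PRESENT  — 3 lookups
#2 VA=0x400A0FB67 (r,user):
  L0 @0x35[16] → 0x44007  P=1,RW=1,US=1,PS=0
  L1 @0x44[5] → 0x45007  P=1,RW=1,US=1,PS=0
  L2 @0x45[15] → 0x46007  P=1,RW=1,US=1,PS=0
  → PA=0x46B67  (3 entries read)
#3 VA=0x543A0001B (w,user):
  L0 @0x35[21] → 0x47007  P=1,RW=1,US=1,PS=0
  L1 @0x47[29] → 0x61006  P=0,RW=1,US=1,PS=0
  ⇒ fault: PAGE_NOT_PRESENT  — 2 lookups
#4 VA=0x80201CD0 (w,user):
  L0 @0x35[2] → 0x4B007  P=1,RW=1,US=1,PS=0
  L1 @0x4B[1] → 0x4F007  P=1,RW=1,US=1,PS=0
  L2 @0x4F[1] → 0x50005  P=1,RW=0,US=1,PS=0
  ⇒ fault: PROTECTION_VIOLATION  — 3 lookups
#5 VA=0x282810F41 (r,user):
  L0 @0x35[10] → 0x51007  P=1,RW=1,US=1,PS=0
  L1 @0x51[20] → 0x54007  P=1,RW=1,US=1,PS=0
  L2 @0x54[16] → 0x56007  P=1,RW=1,US=1,PS=0
  → PA=0x56F41  (3 entries read)

Access #5 fault: NONE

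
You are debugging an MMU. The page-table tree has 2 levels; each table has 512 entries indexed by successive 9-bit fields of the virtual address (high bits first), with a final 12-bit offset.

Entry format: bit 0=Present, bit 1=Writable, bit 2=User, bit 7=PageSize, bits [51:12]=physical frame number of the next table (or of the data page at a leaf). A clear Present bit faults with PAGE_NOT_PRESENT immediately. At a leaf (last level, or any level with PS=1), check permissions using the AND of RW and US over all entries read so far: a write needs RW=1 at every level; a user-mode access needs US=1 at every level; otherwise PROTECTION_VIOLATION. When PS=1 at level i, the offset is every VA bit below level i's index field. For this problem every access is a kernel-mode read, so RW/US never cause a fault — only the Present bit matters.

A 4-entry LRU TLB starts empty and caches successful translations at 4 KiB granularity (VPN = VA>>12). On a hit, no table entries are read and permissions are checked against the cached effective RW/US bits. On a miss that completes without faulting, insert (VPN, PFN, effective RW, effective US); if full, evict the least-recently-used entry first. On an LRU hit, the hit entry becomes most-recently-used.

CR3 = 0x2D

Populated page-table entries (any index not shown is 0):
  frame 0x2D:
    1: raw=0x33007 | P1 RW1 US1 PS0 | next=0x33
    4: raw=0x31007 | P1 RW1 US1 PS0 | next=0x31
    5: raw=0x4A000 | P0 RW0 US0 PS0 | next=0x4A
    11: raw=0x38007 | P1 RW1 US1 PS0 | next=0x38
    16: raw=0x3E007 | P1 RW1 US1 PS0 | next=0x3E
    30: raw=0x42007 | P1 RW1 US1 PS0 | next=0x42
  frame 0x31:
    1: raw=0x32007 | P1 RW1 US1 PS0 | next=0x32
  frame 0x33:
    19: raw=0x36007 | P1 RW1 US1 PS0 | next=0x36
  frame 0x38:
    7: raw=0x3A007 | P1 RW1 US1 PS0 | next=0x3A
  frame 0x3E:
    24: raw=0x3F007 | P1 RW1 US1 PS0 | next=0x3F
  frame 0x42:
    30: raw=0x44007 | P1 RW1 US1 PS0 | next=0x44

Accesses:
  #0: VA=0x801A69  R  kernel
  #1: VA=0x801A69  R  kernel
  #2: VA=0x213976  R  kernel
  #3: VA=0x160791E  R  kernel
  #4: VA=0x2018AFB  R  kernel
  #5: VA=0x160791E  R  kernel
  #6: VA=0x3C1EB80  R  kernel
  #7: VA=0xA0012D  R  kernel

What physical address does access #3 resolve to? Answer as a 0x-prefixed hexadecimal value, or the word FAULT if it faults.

Walk each access:
#0 VA=0x801A69 (r,kernel):
  L0: frame=0x2D idx=4 entry=0x31007 [P=1 RW=1 US=1 PS=0]
  L1: frame=0x31 idx=1 entry=0x32007 [P=1 RW=1 US=1 PS=0]
  ⇒ phys 0x32A69  [2 reads]
#1 VA=0x801A69 (r,kernel):
  TLB hit vpn=0x801 → PA=0x32A69
#2 VA=0x213976 (r,kernel):
  L0: frame=0x2D idx=1 entry=0x33007 [P=1 RW=1 US=1 PS=0]
  L1: frame=0x33 idx=19 entry=0x36007 [P=1 RW=1 US=1 PS=0]
  ⇒ phys 0x36976  [2 reads]
#3 VA=0x160791E (r,kernel):
  L0: frame=0x2D idx=11 entry=0x38007 [P=1 RW=1 US=1 PS=0]
  L1: frame=0x38 idx=7 entry=0x3A007 [P=1 RW=1 US=1 PS=0]
  ⇒ phys 0x3A91E  [2 reads]
#4 VA=0x2018AFB (r,kernel):
  L0: frame=0x2D idx=16 entry=0x3E007 [P=1 RW=1 US=1 PS=0]
  L1: frame=0x3E idx=24 entry=0x3F007 [P=1 RW=1 US=1 PS=0]
  ⇒ phys 0x3FAFB  [2 reads]
#5 VA=0x160791E (r,kernel):
  TLB hit vpn=0x1607 → PA=0x3A91E
#6 VA=0x3C1EB80 (r,kernel):
  L0: frame=0x2D idx=30 entry=0x42007 [P=1 RW=1 US=1 PS=0]
  L1: frame=0x42 idx=30 entry=0x44007 [P=1 RW=1 US=1 PS=0]
  ⇒ phys 0x44B80  [2 reads]
#7 VA=0xA0012D (r,kernel):
  L0: frame=0x2D idx=5 entry=0x4A000 [P=0 RW=0 US=0 PS=0]
  ⇒ fault: PAGE_NOT_PRESENT  — 1 lookups

Access #3 PA: 0x3A91E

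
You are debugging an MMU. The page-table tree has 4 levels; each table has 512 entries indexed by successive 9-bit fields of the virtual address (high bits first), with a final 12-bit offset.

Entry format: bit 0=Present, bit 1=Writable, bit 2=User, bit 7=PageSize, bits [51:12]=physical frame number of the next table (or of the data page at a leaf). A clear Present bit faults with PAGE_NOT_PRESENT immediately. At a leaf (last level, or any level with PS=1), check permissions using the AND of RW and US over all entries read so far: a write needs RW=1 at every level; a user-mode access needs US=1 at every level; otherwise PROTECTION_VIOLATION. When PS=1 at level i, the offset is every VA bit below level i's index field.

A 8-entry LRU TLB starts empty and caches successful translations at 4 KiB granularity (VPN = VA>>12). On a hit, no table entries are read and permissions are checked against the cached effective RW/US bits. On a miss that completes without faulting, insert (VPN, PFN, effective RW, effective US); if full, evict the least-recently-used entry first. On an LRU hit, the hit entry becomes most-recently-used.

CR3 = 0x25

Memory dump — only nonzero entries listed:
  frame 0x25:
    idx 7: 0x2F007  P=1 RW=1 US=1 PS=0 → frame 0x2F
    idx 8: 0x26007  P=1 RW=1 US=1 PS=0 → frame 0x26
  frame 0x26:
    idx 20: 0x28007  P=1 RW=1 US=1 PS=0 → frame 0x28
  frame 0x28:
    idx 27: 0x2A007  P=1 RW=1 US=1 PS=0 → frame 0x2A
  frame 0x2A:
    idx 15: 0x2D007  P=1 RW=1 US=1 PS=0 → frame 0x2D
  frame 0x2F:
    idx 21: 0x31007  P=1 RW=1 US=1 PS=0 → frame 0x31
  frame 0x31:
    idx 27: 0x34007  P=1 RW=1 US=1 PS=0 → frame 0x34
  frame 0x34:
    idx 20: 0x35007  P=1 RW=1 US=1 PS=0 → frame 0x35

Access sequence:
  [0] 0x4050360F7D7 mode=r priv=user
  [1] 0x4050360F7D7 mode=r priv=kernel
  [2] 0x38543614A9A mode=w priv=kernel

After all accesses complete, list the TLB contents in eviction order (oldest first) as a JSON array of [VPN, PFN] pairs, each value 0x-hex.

Walk each access:
#0 VA=0x4050360F7D7 (r,user):
  [0] read 0x25 idx=8: raw=0x26007 flags P=1 W=1 U=1 S=0
  [1] read 0x26 idx=20: raw=0x28007 flags P=1 W=1 U=1 S=0
  [2] read 0x28 idx=27: raw=0x2A007 flags P=1 W=1 U=1 S=0
  [3] read 0x2A idx=15: raw=0x2D007 flags P=1 W=1 U=1 S=0
  ⇒ phys 0x2D7D7  [4 reads]
#1 VA=0x4050360F7D7 (r,kernel):
  TLB hit vpn=0x4050360F → PA=0x2D7D7
#2 VA=0x38543614A9A (w,kernel):
  [0] read 0x25 idx=7: raw=0x2F007 flags P=1 W=1 U=1 S=0
  [1] read 0x2F idx=21: raw=0x31007 flags P=1 W=1 U=1 S=0
  [2] read 0x31 idx=27: raw=0x34007 flags P=1 W=1 U=1 S=0
  [3] read 0x34 idx=20: raw=0x35007 flags P=1 W=1 U=1 S=0
  ⇒ phys 0x35A9A  [4 reads]

TLB: [["0x4050360F", "0x2D"], ["0x38543614", "0x35"]]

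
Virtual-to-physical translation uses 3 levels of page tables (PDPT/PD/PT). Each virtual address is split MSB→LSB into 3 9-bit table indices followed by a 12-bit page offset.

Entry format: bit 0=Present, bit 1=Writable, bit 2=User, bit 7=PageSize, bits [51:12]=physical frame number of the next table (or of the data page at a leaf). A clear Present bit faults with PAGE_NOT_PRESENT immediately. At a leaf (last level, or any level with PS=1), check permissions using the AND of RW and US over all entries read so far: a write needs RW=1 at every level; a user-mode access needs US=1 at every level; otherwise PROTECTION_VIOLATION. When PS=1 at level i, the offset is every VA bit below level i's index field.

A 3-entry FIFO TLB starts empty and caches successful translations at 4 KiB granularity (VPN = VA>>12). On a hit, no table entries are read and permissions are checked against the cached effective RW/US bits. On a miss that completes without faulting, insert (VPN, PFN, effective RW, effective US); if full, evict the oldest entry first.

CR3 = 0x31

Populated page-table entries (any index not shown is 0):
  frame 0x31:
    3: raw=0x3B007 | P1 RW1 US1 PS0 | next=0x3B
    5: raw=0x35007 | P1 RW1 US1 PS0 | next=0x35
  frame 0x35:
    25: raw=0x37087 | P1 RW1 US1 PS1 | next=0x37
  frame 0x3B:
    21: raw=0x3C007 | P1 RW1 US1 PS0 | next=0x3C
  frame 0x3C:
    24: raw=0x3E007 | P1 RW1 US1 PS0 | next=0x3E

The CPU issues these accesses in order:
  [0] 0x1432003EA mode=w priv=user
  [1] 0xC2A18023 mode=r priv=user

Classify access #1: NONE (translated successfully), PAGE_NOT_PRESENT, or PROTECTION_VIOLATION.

Per-access translation:
#0 VA=0x1432003EA (w,user):
  [0] read 0x31 idx=5: raw=0x35007 flags P=1 W=1 U=1 S=0
  [1] read 0x35 idx=25: raw=0x37087 flags P=1 W=1 U=1 S=1
  → PA=0x373EA (huge @L1)  (2 entries read)
#1 VA=0xC2A18023 (r,user):
  [0] read 0x31 idx=3: raw=0x3B007 flags P=1 W=1 U=1 S=0
  [1] read 0x3B idx=21: raw=0x3C007 flags P=1 W=1 U=1 S=0
  [2] read 0x3C idx=24: raw=0x3E007 flags P=1 W=1 U=1 S=0
  → PA=0x3E023  (3 entries read)

Access #1 fault: NONE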